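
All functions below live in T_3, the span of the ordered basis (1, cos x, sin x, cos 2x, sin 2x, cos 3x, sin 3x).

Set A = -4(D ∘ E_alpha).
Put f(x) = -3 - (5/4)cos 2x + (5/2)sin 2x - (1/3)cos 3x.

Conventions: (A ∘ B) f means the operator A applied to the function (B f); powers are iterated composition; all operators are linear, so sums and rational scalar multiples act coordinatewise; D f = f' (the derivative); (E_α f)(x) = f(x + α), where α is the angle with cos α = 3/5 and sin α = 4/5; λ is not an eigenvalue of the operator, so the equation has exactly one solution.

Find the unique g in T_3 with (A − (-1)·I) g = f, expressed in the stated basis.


g(x) = -3 - (235/1148)cos 2x + (135/574)sin 2x - (653/57543)cos 3x - (468/19181)sin 3x

write g with unknown coordinates in the stated basis and equate coefficients in (A − (-1)·I) g = f
solving from the highest basis element down gives g = -3 - (235/1148)cos 2x + (135/574)sin 2x - (653/57543)cos 3x - (468/19181)sin 3x
check: A g = -(300/287)cos 2x + (650/287)sin 2x - (6176/19181)cos 3x + (468/19181)sin 3x
so A g − (-1)·g = -3 - (5/4)cos 2x + (5/2)sin 2x - (1/3)cos 3x = f ✓


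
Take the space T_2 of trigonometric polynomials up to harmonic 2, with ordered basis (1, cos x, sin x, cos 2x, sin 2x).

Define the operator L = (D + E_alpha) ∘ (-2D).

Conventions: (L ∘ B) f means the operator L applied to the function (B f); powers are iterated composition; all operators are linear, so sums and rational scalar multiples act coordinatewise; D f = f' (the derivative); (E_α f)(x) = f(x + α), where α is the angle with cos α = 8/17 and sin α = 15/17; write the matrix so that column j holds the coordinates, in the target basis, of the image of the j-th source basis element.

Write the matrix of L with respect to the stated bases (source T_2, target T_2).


the matrix is [[0, 0, 0, 0, 0]; [0, 64/17, -16/17, 0, 0]; [0, 16/17, 64/17, 0, 0]; [0, 0, 0, 3272/289, 644/289]; [0, 0, 0, -644/289, 3272/289]] (rows listed top to bottom)

image of 1: 0
image of cos x: (64/17)cos x + (16/17)sin x
image of sin x: -(16/17)cos x + (64/17)sin x
image of cos 2x: (3272/289)cos 2x - (644/289)sin 2x
image of sin 2x: (644/289)cos 2x + (3272/289)sin 2x
each image's coordinates form column j of the matrix


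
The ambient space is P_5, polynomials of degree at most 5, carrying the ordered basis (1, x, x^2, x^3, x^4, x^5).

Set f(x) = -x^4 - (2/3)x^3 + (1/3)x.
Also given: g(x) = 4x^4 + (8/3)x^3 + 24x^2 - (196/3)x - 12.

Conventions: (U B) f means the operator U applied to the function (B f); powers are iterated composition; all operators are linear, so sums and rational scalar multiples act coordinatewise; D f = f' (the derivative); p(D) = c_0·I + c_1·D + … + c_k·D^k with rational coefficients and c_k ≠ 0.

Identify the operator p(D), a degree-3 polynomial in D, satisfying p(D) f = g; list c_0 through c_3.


D^0 f = -x^4 - (2/3)x^3 + (1/3)x
D^1 f = -4x^3 - 2x^2 + 1/3
D^2 f = -12x^2 - 4x
D^3 f = -24x - 4
matching coefficients of g against c_0 f + c_1 Df + … from the top degree down determines the c_i
solution: c_0 = -4, c_1 = 0, c_2 = -2, c_3 = 3

p(D) = -4·I − 2·D^2 + 3·D^3, i.e. c_0 = -4, c_1 = 0, c_2 = -2, c_3 = 3


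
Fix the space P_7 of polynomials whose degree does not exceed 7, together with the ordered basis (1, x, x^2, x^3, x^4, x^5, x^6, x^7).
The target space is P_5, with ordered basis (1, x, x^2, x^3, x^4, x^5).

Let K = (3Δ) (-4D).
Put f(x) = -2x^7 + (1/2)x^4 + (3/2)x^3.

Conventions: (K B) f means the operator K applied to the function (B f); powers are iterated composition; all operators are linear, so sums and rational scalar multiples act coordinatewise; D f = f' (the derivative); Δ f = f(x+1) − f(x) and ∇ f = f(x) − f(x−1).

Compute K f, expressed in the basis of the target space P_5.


D f = -14x^6 + 2x^3 + (9/2)x^2
(-4D) f = 56x^6 - 8x^3 - 18x^2
Δ (-4D) f = 336x^5 + 840x^4 + 1120x^3 + 816x^2 + 276x + 30
(3Δ) (-4D) f = 1008x^5 + 2520x^4 + 3360x^3 + 2448x^2 + 828x + 90

the result is g(x) = 1008x^5 + 2520x^4 + 3360x^3 + 2448x^2 + 828x + 90


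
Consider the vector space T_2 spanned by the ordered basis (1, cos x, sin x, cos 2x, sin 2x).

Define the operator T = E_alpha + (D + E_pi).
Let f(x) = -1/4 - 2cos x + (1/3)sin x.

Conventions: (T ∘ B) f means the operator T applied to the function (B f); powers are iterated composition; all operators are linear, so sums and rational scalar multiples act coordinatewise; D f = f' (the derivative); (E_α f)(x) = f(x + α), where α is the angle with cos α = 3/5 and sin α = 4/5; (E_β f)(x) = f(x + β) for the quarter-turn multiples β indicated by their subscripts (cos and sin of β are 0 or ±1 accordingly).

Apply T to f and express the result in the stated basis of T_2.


g(x) = -1/2 + (7/5)cos x + (52/15)sin x

E_alpha f = -1/4 - (14/15)cos x + (9/5)sin x
D f = (1/3)cos x + 2sin x
E_pi f = -1/4 + 2cos x - (1/3)sin x
(D + E_pi) f = -1/4 + (7/3)cos x + (5/3)sin x
(E_alpha + (D + E_pi)) f = -1/2 + (7/5)cos x + (52/15)sin x


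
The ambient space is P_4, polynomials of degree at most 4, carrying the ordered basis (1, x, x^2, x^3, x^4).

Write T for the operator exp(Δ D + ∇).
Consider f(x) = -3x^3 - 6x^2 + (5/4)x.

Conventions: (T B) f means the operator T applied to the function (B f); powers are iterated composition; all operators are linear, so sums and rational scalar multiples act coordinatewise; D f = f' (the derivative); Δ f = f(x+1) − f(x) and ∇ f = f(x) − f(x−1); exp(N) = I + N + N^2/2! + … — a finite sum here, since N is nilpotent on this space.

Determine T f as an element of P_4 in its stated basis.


the image equals g(x) = -3x^3 - 15x^2 - (115/4)x - 139/4

order-1 term: -9x^2 - 21x - 67/4
order-2 term: -9x - 15
order-3 term: -3
the series for exp(Δ D + ∇) f terminates at order 3
exp(Δ D + ∇) f = -3x^3 - 15x^2 - (115/4)x - 139/4


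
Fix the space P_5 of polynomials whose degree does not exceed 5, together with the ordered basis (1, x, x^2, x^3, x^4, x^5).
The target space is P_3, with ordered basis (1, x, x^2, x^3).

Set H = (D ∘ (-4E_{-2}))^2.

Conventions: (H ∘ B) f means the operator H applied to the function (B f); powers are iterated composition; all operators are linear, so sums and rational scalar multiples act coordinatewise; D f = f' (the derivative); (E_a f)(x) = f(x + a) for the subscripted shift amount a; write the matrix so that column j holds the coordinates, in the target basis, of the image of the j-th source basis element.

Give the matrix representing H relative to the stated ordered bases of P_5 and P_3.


the matrix is [[0, 0, 32, -384, 3072, -20480]; [0, 0, 0, 96, -1536, 15360]; [0, 0, 0, 0, 192, -3840]; [0, 0, 0, 0, 0, 320]] (rows listed top to bottom)

image of 1: 0
image of x: 0
image of x^2: 32
image of x^3: 96x - 384
image of x^4: 192x^2 - 1536x + 3072
image of x^5: 320x^3 - 3840x^2 + 15360x - 20480
each image's coordinates form column j of the matrix


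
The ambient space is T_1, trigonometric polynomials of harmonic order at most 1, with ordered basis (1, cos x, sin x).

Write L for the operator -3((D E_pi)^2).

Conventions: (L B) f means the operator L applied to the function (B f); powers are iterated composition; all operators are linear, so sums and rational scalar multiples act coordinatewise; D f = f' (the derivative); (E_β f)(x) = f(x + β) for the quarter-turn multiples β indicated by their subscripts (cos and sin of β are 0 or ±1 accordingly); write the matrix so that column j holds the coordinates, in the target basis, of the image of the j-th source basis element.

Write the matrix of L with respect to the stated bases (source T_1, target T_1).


the matrix is [[0, 0, 0]; [0, 3, 0]; [0, 0, 3]] (rows listed top to bottom)

image of 1: 0
image of cos x: 3cos x
image of sin x: 3sin x
each image's coordinates form column j of the matrix


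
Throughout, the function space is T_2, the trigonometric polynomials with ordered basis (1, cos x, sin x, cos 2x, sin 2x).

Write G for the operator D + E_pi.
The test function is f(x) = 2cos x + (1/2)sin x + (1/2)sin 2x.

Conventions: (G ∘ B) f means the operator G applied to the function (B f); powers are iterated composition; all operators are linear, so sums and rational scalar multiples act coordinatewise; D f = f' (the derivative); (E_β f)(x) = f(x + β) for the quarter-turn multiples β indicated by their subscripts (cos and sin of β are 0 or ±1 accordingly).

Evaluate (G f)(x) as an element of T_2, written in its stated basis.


the result is g(x) = -(3/2)cos x - (5/2)sin x + cos 2x + (1/2)sin 2x

D f = (1/2)cos x - 2sin x + cos 2x
E_pi f = -2cos x - (1/2)sin x + (1/2)sin 2x
(D + E_pi) f = -(3/2)cos x - (5/2)sin x + cos 2x + (1/2)sin 2x


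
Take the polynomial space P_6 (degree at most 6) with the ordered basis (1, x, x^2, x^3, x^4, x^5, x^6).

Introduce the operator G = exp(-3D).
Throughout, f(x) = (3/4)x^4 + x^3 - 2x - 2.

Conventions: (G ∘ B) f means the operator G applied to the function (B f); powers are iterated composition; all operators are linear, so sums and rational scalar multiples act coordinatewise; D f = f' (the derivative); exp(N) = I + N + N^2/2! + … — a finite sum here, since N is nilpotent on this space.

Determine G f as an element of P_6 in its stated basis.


the result is g(x) = (3/4)x^4 - 8x^3 + (63/2)x^2 - 56x + 151/4

order-1 term: -9x^3 - 9x^2 + 6
order-2 term: (81/2)x^2 + 27x
order-3 term: -81x - 27
order-4 term: 243/4
the series for exp(-3D) f terminates at order 4
exp(-3D) f = (3/4)x^4 - 8x^3 + (63/2)x^2 - 56x + 151/4


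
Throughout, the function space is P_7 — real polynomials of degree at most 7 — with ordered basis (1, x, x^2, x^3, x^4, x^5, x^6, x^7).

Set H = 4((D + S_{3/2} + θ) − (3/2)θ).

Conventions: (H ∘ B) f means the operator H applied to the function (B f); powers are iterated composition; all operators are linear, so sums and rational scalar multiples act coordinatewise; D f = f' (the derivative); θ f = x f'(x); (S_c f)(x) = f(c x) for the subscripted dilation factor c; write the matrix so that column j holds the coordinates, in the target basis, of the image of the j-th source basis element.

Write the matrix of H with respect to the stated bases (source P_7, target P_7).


the matrix is [[4, 4, 0, 0, 0, 0, 0, 0]; [0, 4, 8, 0, 0, 0, 0, 0]; [0, 0, 5, 12, 0, 0, 0, 0]; [0, 0, 0, 15/2, 16, 0, 0, 0]; [0, 0, 0, 0, 49/4, 20, 0, 0]; [0, 0, 0, 0, 0, 163/8, 24, 0]; [0, 0, 0, 0, 0, 0, 537/16, 28]; [0, 0, 0, 0, 0, 0, 0, 1739/32]] (rows listed top to bottom)

image of 1: 4
image of x: 4x + 4
image of x^2: 5x^2 + 8x
image of x^3: (15/2)x^3 + 12x^2
image of x^4: (49/4)x^4 + 16x^3
image of x^5: (163/8)x^5 + 20x^4
image of x^6: (537/16)x^6 + 24x^5
image of x^7: (1739/32)x^7 + 28x^6
each image's coordinates form column j of the matrix


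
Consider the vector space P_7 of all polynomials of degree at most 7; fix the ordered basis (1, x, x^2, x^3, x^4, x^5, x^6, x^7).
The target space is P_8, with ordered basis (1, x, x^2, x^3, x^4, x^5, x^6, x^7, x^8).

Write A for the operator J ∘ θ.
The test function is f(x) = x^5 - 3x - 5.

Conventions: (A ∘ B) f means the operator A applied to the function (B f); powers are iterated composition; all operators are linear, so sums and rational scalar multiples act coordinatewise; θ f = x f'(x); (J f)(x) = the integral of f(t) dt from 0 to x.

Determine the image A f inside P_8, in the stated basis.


the result is g(x) = (5/6)x^6 - (3/2)x^2

θ f = 5x^5 - 3x
J θ f = (5/6)x^6 - (3/2)x^2


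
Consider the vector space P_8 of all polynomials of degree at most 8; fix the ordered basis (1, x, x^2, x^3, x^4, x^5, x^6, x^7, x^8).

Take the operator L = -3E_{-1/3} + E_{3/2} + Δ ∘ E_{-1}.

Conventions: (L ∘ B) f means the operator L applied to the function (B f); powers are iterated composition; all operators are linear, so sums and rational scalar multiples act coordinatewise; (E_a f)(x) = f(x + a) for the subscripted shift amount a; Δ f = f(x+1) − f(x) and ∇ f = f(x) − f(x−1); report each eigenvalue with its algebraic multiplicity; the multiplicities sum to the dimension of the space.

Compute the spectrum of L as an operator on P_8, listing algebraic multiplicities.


image of 1: -2
image of x: -2x + 7/2
image of x^2: -2x^2 + 7x + 11/12
image of x^3: -2x^3 + (21/2)x^2 + (11/4)x + 323/72
image of x^4: -2x^4 + 14x^3 + (11/2)x^2 + (323/18)x + 1739/432
image of x^5: -2x^5 + (35/2)x^4 + (55/6)x^3 + (1615/36)x^2 + (8695/432)x + 22307/2592
image of x^6: -2x^6 + 21x^5 + (55/4)x^4 + (1615/18)x^3 + (8695/144)x^2 + (22307/432)x + 161531/15552
image of x^7: -2x^7 + (49/2)x^6 + (77/4)x^5 + (11305/72)x^4 + (60865/432)x^3 + (156149/864)x^2 + (1130717/15552)x + 1687763/93312
image of x^8: -2x^8 + 28x^7 + (77/3)x^6 + (2261/9)x^5 + (60865/216)x^4 + (156149/324)x^3 + (1130717/3888)x^2 + (1687763/11664)x + 13788779/559872
the matrix is upper triangular; its diagonal is (-2, -2, -2, -2, -2, -2, -2, -2, -2)
for a triangular matrix the eigenvalues are the diagonal entries, with algebraic multiplicity their repetition count

λ = -2 (multiplicity 9)


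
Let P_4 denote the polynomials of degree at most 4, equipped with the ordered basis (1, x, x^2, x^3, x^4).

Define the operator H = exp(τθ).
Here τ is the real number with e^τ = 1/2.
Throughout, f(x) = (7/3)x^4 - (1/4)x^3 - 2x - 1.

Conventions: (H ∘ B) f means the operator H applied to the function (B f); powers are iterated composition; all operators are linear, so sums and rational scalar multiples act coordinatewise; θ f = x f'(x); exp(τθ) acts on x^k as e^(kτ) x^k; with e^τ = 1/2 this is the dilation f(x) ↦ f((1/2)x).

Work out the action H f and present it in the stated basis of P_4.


exp(τθ) x^k = e^(kτ) x^k; with e^τ = 1/2 this sends x^k to (1/2)^k x^k
x ↦ 1/2 x
x^3 ↦ 1/8 x^3
x^4 ↦ 1/16 x^4
applying this coordinatewise to f: exp(τθ) f = (7/48)x^4 - (1/32)x^3 - x - 1

g(x) = (7/48)x^4 - (1/32)x^3 - x - 1


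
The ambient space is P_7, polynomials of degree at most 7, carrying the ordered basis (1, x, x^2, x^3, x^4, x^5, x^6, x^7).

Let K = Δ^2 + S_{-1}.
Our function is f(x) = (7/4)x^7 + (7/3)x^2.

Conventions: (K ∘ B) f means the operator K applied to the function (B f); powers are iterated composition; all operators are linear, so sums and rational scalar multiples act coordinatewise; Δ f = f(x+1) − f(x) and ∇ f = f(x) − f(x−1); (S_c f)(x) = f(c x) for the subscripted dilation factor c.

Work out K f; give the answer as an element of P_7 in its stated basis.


the result is g(x) = -(7/4)x^7 + (147/2)x^5 + (735/2)x^4 + (1715/2)x^3 + (6629/6)x^2 + (1519/2)x + 1351/6

Δ f = (49/4)x^6 + (147/4)x^5 + (245/4)x^4 + (245/4)x^3 + (147/4)x^2 + (203/12)x + 49/12
Δ Δ f = (147/2)x^5 + (735/2)x^4 + (1715/2)x^3 + (2205/2)x^2 + (1519/2)x + 1351/6
S_{-1} f = -(7/4)x^7 + (7/3)x^2
(Δ^2 + S_{-1}) f = -(7/4)x^7 + (147/2)x^5 + (735/2)x^4 + (1715/2)x^3 + (6629/6)x^2 + (1519/2)x + 1351/6


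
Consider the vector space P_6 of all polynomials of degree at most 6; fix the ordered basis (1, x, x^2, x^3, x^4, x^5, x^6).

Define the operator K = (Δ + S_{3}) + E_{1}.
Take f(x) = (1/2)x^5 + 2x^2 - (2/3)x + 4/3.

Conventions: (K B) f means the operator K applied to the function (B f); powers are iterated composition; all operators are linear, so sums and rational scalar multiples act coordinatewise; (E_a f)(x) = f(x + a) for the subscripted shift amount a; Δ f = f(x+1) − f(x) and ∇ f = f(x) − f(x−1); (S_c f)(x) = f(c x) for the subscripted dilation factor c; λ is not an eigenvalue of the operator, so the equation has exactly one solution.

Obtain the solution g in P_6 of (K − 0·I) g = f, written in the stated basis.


write g with unknown coordinates in the stated basis and equate coefficients in (K − 0·I) g = f
solving from the highest basis element down gives g = (1/488)x^5 - (5/20008)x^4 - (195/140056)x^3 + (137981/700280)x^2 - (96176/262605)x + 175517/210084
check: K g = (1/2)x^5 + 2x^2 - (2/3)x + 4/3
so K g − 0·g = (1/2)x^5 + 2x^2 - (2/3)x + 4/3 = f ✓

the result is g(x) = (1/488)x^5 - (5/20008)x^4 - (195/140056)x^3 + (137981/700280)x^2 - (96176/262605)x + 175517/210084


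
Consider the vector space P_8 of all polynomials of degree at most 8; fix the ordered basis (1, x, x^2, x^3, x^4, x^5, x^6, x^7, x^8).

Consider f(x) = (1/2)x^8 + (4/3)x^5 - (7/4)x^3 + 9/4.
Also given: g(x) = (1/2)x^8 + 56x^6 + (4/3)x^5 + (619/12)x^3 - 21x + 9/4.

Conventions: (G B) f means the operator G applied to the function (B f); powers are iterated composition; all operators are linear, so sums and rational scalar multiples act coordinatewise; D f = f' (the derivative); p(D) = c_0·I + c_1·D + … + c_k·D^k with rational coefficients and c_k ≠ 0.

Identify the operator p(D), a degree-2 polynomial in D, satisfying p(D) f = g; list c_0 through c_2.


D^0 f = (1/2)x^8 + (4/3)x^5 - (7/4)x^3 + 9/4
D^1 f = 4x^7 + (20/3)x^4 - (21/4)x^2
D^2 f = 28x^6 + (80/3)x^3 - (21/2)x
matching coefficients of g against c_0 f + c_1 Df + … from the top degree down determines the c_i
solution: c_0 = 1, c_1 = 0, c_2 = 2

p(D) = I + 2·D^2, i.e. c_0 = 1, c_1 = 0, c_2 = 2


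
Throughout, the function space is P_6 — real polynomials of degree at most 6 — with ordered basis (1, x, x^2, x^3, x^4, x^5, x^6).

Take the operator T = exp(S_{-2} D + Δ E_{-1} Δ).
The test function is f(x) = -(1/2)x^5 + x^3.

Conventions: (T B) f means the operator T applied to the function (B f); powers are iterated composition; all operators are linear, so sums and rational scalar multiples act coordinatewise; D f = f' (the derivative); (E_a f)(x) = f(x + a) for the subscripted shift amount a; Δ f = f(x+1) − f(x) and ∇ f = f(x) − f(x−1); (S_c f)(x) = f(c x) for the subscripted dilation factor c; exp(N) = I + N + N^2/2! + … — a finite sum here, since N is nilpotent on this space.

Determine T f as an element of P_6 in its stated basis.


order-1 term: -40x^4 - 10x^3 + 12x^2 + x
order-2 term: 640x^3 - 300x^2 - 54x - 55/2
order-3 term: 2560x^2 + 1680x - 218
order-4 term: -2560x + 1700
order-5 term: -512
the series for exp(S_{-2} D + Δ E_{-1} Δ) f terminates at order 5
exp(S_{-2} D + Δ E_{-1} Δ) f = -(1/2)x^5 - 40x^4 + 631x^3 + 2272x^2 - 933x + 1885/2

g(x) = -(1/2)x^5 - 40x^4 + 631x^3 + 2272x^2 - 933x + 1885/2


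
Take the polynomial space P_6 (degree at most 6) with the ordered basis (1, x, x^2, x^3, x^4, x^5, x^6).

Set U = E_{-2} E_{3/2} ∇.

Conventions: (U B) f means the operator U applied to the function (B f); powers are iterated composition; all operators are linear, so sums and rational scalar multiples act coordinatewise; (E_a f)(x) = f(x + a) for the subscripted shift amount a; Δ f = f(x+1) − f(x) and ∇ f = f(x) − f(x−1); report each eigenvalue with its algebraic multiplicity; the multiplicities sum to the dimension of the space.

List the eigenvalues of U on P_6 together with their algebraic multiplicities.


λ = 0 (multiplicity 7)

image of 1: 0
image of x: 1
image of x^2: 2x - 2
image of x^3: 3x^2 - 6x + 13/4
image of x^4: 4x^3 - 12x^2 + 13x - 5
image of x^5: 5x^4 - 20x^3 + (65/2)x^2 - 25x + 121/16
image of x^6: 6x^5 - 30x^4 + 65x^3 - 75x^2 + (363/8)x - 91/8
the matrix is upper triangular; its diagonal is (0, 0, 0, 0, 0, 0, 0)
for a triangular matrix the eigenvalues are the diagonal entries, with algebraic multiplicity their repetition count


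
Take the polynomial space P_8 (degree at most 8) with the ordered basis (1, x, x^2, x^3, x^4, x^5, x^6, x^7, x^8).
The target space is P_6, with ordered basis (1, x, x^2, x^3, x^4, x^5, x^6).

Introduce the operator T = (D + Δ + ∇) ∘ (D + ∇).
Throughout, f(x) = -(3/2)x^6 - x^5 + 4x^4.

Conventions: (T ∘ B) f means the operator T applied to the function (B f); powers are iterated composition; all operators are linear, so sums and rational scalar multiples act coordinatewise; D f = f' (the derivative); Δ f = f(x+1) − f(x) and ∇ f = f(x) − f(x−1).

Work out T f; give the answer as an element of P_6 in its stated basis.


g(x) = -270x^4 + 150x^3 - 252x^2 + 31x + 24

D f = -9x^5 - 5x^4 + 16x^3
∇ f = -9x^5 + (35/2)x^4 - 4x^3 - (23/2)x^2 + 12x - 7/2
(D + ∇) f = -18x^5 + (25/2)x^4 + 12x^3 - (23/2)x^2 + 12x - 7/2
D (D + ∇) f = -90x^4 + 50x^3 + 36x^2 - 23x + 12
Δ (D + ∇) f = -90x^4 - 130x^3 - 69x^2 - 27x + 7
∇ (D + ∇) f = -90x^4 + 230x^3 - 219x^2 + 81x + 5
(D + Δ + ∇) (D + ∇) f = -270x^4 + 150x^3 - 252x^2 + 31x + 24


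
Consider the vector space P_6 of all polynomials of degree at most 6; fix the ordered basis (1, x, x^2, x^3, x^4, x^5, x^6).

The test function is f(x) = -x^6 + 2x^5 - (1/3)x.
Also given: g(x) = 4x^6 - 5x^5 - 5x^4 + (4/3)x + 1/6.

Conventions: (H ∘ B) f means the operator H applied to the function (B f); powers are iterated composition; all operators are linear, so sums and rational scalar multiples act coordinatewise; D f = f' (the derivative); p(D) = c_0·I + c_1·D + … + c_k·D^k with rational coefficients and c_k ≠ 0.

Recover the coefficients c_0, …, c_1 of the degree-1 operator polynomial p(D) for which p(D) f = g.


D^0 f = -x^6 + 2x^5 - (1/3)x
D^1 f = -6x^5 + 10x^4 - 1/3
matching coefficients of g against c_0 f + c_1 Df + … from the top degree down determines the c_i
solution: c_0 = -4, c_1 = -1/2

c_0 = -4, c_1 = -1/2


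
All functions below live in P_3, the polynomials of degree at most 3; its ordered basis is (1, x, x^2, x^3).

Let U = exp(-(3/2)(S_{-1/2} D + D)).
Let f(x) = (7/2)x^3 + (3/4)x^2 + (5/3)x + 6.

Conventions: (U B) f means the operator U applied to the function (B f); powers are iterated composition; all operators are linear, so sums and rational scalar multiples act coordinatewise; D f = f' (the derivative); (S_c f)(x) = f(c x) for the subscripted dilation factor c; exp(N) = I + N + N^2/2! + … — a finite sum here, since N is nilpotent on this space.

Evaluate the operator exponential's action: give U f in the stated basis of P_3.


order-1 term: -(315/16)x^2 - (9/8)x - 5
order-2 term: (945/64)x + 27/16
order-3 term: -945/64
the series for exp(-(3/2)(S_{-1/2} D + D)) f terminates at order 3
exp(-(3/2)(S_{-1/2} D + D)) f = (7/2)x^3 - (303/16)x^2 + (2939/192)x - 773/64

the result is g(x) = (7/2)x^3 - (303/16)x^2 + (2939/192)x - 773/64


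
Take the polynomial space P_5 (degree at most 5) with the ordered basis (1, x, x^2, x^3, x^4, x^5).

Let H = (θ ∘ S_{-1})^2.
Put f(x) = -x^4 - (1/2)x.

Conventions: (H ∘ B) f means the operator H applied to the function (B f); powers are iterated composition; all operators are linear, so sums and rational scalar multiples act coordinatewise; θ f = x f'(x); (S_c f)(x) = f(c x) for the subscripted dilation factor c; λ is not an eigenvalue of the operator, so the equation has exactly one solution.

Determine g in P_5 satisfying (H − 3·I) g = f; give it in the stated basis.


write g with unknown coordinates in the stated basis and equate coefficients in (H − 3·I) g = f
solving from the highest basis element down gives g = -(1/13)x^4 + (1/4)x
check: H g = -(16/13)x^4 + (1/4)x
so H g − 3·g = -x^4 - (1/2)x = f ✓

the image equals g(x) = -(1/13)x^4 + (1/4)x


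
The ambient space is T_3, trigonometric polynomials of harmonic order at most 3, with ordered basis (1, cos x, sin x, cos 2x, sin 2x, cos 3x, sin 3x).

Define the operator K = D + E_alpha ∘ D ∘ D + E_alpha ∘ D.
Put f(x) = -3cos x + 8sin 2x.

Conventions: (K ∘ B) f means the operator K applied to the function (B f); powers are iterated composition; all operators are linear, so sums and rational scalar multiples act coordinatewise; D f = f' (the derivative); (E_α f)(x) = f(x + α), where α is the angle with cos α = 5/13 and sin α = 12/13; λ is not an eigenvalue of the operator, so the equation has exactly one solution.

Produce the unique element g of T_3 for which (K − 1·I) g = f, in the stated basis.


write g with unknown coordinates in the stated basis and equate coefficients in (K − 1·I) g = f
solving from the highest basis element down gives g = (5/4)cos x - (1/4)sin x + (3040/881)cos 2x + (536/881)sin 2x
check: K g = -(7/4)cos x - (1/4)sin x + (3040/881)cos 2x + (7584/881)sin 2x
so K g − 1·g = -3cos x + 8sin 2x = f ✓

the result is g(x) = (5/4)cos x - (1/4)sin x + (3040/881)cos 2x + (536/881)sin 2x


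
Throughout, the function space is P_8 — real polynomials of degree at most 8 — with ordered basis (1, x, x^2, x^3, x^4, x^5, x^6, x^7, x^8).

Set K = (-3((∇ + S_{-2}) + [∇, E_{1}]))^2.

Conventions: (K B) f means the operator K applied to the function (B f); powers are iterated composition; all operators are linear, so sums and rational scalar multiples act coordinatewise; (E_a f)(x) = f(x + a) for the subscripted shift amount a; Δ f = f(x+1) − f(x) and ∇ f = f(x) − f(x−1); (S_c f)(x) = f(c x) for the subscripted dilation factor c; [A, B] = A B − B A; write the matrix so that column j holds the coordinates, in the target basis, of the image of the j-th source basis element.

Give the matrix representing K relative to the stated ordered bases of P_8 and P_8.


image of 1: 9
image of x: 36x - 9
image of x^2: 144x^2 + 36x - 27
image of x^3: 576x^3 - 108x^2 + 324x - 117
image of x^4: 2304x^4 + 288x^3 - 972x^2 + 288x - 27
image of x^5: 9216x^5 - 720x^4 + 3780x^3 - 3060x^2 + 2160x - 549
image of x^6: 36864x^6 + 1728x^5 - 10530x^4 + 9000x^3 - 7290x^2 + 1728x - 27
image of x^7: 147456x^7 - 4032x^6 + 30618x^5 - 37170x^4 + 47250x^3 - 29106x^2 + 12096x - 2277
image of x^8: 589824x^8 + 9216x^7 - 80136x^6 + 109872x^5 - 162540x^4 + 109872x^3 - 49896x^2 + 9216x - 27
each image's coordinates form column j of the matrix

the matrix is [[9, -9, -27, -117, -27, -549, -27, -2277, -27]; [0, 36, 36, 324, 288, 2160, 1728, 12096, 9216]; [0, 0, 144, -108, -972, -3060, -7290, -29106, -49896]; [0, 0, 0, 576, 288, 3780, 9000, 47250, 109872]; [0, 0, 0, 0, 2304, -720, -10530, -37170, -162540]; [0, 0, 0, 0, 0, 9216, 1728, 30618, 109872]; [0, 0, 0, 0, 0, 0, 36864, -4032, -80136]; [0, 0, 0, 0, 0, 0, 0, 147456, 9216]; [0, 0, 0, 0, 0, 0, 0, 0, 589824]] (rows listed top to bottom)


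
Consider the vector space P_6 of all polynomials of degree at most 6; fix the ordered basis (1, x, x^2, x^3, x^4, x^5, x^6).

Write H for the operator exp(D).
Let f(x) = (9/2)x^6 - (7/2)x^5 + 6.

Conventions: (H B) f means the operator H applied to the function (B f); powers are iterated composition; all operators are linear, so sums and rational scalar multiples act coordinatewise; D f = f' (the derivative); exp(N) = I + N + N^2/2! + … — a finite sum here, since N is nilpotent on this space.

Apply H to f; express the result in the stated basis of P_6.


g(x) = (9/2)x^6 + (47/2)x^5 + 50x^4 + 55x^3 + (65/2)x^2 + (19/2)x + 7

order-1 term: 27x^5 - (35/2)x^4
order-2 term: (135/2)x^4 - 35x^3
order-3 term: 90x^3 - 35x^2
order-4 term: (135/2)x^2 - (35/2)x
order-5 term: 27x - 7/2
order-6 term: 9/2
the series for exp(D) f terminates at order 6
exp(D) f = (9/2)x^6 + (47/2)x^5 + 50x^4 + 55x^3 + (65/2)x^2 + (19/2)x + 7


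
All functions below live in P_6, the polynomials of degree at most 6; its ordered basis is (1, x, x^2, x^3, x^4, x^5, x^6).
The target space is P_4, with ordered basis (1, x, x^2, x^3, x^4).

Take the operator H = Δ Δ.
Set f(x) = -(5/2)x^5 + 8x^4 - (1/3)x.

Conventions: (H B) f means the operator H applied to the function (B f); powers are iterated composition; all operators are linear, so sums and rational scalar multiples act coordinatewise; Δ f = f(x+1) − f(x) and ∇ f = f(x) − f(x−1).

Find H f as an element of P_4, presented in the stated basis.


Δ f = -(25/2)x^4 + 7x^3 + 23x^2 + (39/2)x + 31/6
Δ Δ f = -50x^3 - 54x^2 + 17x + 37

g(x) = -50x^3 - 54x^2 + 17x + 37


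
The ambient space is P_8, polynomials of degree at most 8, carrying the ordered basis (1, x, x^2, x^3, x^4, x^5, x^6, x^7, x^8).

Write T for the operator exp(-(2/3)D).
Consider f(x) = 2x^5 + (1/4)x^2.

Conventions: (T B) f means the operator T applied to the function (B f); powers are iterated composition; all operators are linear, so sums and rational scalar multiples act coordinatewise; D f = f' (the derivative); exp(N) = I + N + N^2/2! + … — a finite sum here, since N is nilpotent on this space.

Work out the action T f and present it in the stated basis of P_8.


g(x) = 2x^5 - (20/3)x^4 + (80/9)x^3 - (613/108)x^2 + (133/81)x - 37/243

order-1 term: -(20/3)x^4 - (1/3)x
order-2 term: (80/9)x^3 + 1/9
order-3 term: -(160/27)x^2
order-4 term: (160/81)x
order-5 term: -64/243
the series for exp(-(2/3)D) f terminates at order 5
exp(-(2/3)D) f = 2x^5 - (20/3)x^4 + (80/9)x^3 - (613/108)x^2 + (133/81)x - 37/243


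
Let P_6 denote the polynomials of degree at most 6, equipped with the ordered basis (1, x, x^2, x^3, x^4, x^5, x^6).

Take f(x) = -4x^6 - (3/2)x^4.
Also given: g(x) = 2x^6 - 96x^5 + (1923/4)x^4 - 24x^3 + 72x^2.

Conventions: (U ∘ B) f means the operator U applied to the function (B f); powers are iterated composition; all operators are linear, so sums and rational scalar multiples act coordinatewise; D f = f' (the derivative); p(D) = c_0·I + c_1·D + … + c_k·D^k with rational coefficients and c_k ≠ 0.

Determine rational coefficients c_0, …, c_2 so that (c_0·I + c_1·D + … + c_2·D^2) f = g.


D^0 f = -4x^6 - (3/2)x^4
D^1 f = -24x^5 - 6x^3
D^2 f = -120x^4 - 18x^2
matching coefficients of g against c_0 f + c_1 Df + … from the top degree down determines the c_i
solution: c_0 = -1/2, c_1 = 4, c_2 = -4

c_0 = -1/2, c_1 = 4, c_2 = -4


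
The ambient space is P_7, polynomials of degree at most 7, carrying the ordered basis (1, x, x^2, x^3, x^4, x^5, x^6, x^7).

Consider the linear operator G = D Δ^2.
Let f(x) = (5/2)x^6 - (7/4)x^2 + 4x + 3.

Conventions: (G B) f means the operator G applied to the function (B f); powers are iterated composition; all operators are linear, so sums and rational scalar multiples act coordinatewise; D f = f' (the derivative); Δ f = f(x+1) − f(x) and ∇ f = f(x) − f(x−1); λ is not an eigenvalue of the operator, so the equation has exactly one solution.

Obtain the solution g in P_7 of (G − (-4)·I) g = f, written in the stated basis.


write g with unknown coordinates in the stated basis and equate coefficients in (G − (-4)·I) g = f
solving from the highest basis element down gives g = (5/8)x^6 - (75/4)x^3 - (907/16)x^2 - (517/8)x + 3/4
check: G g = 75x^3 + 225x^2 + (525/2)x
so G g − (-4)·g = (5/2)x^6 - (7/4)x^2 + 4x + 3 = f ✓

the result is g(x) = (5/8)x^6 - (75/4)x^3 - (907/16)x^2 - (517/8)x + 3/4


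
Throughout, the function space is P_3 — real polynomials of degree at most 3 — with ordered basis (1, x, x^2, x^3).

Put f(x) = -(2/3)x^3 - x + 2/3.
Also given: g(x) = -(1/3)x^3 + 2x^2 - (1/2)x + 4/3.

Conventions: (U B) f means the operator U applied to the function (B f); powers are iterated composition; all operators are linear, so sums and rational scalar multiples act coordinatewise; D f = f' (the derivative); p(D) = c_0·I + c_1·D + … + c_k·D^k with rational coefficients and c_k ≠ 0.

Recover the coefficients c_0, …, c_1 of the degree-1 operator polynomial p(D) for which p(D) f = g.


c_0 = 1/2, c_1 = -1

D^0 f = -(2/3)x^3 - x + 2/3
D^1 f = -2x^2 - 1
matching coefficients of g against c_0 f + c_1 Df + … from the top degree down determines the c_i
solution: c_0 = 1/2, c_1 = -1


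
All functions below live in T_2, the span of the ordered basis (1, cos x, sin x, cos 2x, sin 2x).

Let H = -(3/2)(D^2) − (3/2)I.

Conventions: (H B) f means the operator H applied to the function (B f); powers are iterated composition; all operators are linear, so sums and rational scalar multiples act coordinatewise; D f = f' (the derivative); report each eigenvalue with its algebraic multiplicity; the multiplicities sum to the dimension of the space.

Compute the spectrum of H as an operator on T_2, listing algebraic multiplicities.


image of 1: -3/2
image of cos x: 0
image of sin x: 0
image of cos 2x: (9/2)cos 2x
image of sin 2x: (9/2)sin 2x
the matrix is diagonal; its diagonal is (-3/2, 0, 0, 9/2, 9/2)
for a triangular matrix the eigenvalues are the diagonal entries, with algebraic multiplicity their repetition count

λ = -3/2 (multiplicity 1), λ = 0 (multiplicity 2), λ = 9/2 (multiplicity 2)


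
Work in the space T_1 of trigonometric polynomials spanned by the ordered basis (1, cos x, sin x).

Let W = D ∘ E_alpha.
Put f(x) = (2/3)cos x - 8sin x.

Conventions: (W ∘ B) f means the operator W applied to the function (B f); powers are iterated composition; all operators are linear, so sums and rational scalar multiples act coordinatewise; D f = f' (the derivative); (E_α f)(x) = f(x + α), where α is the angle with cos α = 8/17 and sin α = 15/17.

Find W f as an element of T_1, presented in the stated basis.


E_alpha f = -(344/51)cos x - (74/17)sin x
D E_alpha f = -(74/17)cos x + (344/51)sin x

g(x) = -(74/17)cos x + (344/51)sin x


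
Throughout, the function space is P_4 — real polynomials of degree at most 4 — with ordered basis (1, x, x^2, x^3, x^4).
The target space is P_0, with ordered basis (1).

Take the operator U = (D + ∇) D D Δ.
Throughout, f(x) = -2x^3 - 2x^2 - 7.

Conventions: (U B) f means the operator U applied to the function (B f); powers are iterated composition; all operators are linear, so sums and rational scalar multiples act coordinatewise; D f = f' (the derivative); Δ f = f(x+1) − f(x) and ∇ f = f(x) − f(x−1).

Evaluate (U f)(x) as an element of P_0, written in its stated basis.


the image equals g(x) = 0

Δ f = -6x^2 - 10x - 4
D Δ f = -12x - 10
D D Δ f = -12
D (D D Δ) f = 0
∇ (D D Δ) f = 0
(D + ∇) (D D Δ) f = 0


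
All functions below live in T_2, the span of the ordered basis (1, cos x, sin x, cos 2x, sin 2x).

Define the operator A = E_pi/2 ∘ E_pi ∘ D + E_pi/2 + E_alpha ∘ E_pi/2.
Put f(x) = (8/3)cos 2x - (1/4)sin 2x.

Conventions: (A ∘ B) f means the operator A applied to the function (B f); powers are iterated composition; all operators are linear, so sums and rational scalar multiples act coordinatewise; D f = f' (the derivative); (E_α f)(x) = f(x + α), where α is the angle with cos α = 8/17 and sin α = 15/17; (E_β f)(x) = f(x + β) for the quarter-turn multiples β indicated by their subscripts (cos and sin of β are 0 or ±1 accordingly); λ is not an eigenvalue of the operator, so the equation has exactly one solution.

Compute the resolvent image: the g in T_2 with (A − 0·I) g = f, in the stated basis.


write g with unknown coordinates in the stated basis and equate coefficients in (A − 0·I) g = f
solving from the highest basis element down gives g = -(3275/14232)cos 2x - (1612/1779)sin 2x
check: A g = (8/3)cos 2x - (1/4)sin 2x
so A g − 0·g = (8/3)cos 2x - (1/4)sin 2x = f ✓

the image equals g(x) = -(3275/14232)cos 2x - (1612/1779)sin 2x


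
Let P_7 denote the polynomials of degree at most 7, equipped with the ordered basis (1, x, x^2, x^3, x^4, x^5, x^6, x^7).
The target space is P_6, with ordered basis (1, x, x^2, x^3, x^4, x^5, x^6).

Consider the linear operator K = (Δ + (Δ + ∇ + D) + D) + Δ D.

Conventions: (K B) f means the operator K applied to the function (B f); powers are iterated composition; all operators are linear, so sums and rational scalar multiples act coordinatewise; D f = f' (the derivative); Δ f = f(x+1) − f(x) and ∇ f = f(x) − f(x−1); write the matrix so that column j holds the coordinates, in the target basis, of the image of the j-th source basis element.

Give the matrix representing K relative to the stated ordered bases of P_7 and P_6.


image of 1: 0
image of x: 5
image of x^2: 10x + 3
image of x^3: 15x^2 + 9x + 6
image of x^4: 20x^3 + 18x^2 + 24x + 5
image of x^5: 25x^4 + 30x^3 + 60x^2 + 25x + 8
image of x^6: 30x^5 + 45x^4 + 120x^3 + 75x^2 + 48x + 7
image of x^7: 35x^6 + 63x^5 + 210x^4 + 175x^3 + 168x^2 + 49x + 10
each image's coordinates form column j of the matrix

the matrix is [[0, 5, 3, 6, 5, 8, 7, 10]; [0, 0, 10, 9, 24, 25, 48, 49]; [0, 0, 0, 15, 18, 60, 75, 168]; [0, 0, 0, 0, 20, 30, 120, 175]; [0, 0, 0, 0, 0, 25, 45, 210]; [0, 0, 0, 0, 0, 0, 30, 63]; [0, 0, 0, 0, 0, 0, 0, 35]] (rows listed top to bottom)


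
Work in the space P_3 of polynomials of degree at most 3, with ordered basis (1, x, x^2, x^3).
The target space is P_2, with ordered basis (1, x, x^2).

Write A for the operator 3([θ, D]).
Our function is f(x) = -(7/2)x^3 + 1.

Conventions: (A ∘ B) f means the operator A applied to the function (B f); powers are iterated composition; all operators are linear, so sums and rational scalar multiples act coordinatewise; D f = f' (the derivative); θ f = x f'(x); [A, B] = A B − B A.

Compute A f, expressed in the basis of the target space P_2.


g(x) = (63/2)x^2

D f = -(21/2)x^2
θ D f = -21x^2
θ f = -(21/2)x^3
D θ f = -(63/2)x^2
[θ, D] f = (21/2)x^2
(3([θ, D])) f = (63/2)x^2


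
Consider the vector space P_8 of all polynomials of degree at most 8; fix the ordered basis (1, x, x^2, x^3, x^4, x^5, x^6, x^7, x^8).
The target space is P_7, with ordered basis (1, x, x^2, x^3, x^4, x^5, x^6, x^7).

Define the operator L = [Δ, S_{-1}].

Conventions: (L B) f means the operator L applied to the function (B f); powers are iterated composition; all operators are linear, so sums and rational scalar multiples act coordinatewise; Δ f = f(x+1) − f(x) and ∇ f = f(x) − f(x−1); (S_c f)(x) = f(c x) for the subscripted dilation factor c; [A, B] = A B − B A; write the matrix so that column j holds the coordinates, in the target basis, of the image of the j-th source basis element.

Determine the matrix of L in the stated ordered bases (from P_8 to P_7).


the matrix is [[0, -2, 0, -2, 0, -2, 0, -2, 0]; [0, 0, 4, 0, 8, 0, 12, 0, 16]; [0, 0, 0, -6, 0, -20, 0, -42, 0]; [0, 0, 0, 0, 8, 0, 40, 0, 112]; [0, 0, 0, 0, 0, -10, 0, -70, 0]; [0, 0, 0, 0, 0, 0, 12, 0, 112]; [0, 0, 0, 0, 0, 0, 0, -14, 0]; [0, 0, 0, 0, 0, 0, 0, 0, 16]] (rows listed top to bottom)

image of 1: 0
image of x: -2
image of x^2: 4x
image of x^3: -6x^2 - 2
image of x^4: 8x^3 + 8x
image of x^5: -10x^4 - 20x^2 - 2
image of x^6: 12x^5 + 40x^3 + 12x
image of x^7: -14x^6 - 70x^4 - 42x^2 - 2
image of x^8: 16x^7 + 112x^5 + 112x^3 + 16x
each image's coordinates form column j of the matrix


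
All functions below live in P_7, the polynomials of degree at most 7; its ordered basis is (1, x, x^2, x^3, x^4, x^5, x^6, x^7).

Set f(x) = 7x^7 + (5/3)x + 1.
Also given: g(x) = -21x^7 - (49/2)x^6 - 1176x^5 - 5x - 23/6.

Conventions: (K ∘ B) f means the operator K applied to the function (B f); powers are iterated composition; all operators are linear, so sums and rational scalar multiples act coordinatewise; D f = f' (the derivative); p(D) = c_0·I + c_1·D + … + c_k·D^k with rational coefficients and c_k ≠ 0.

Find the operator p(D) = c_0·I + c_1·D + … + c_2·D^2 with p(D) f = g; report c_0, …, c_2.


c_0 = -3, c_1 = -1/2, c_2 = -4

D^0 f = 7x^7 + (5/3)x + 1
D^1 f = 49x^6 + 5/3
D^2 f = 294x^5
matching coefficients of g against c_0 f + c_1 Df + … from the top degree down determines the c_i
solution: c_0 = -3, c_1 = -1/2, c_2 = -4


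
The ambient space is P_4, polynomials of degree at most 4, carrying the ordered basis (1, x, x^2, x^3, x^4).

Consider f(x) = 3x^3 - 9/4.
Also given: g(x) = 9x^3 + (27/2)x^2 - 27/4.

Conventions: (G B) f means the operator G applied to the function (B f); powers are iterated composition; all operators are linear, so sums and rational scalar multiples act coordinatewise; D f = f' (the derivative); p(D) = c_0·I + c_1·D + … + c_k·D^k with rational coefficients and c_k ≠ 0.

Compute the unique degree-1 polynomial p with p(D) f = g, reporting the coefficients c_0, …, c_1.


D^0 f = 3x^3 - 9/4
D^1 f = 9x^2
matching coefficients of g against c_0 f + c_1 Df + … from the top degree down determines the c_i
solution: c_0 = 3, c_1 = 3/2

c_0 = 3, c_1 = 3/2


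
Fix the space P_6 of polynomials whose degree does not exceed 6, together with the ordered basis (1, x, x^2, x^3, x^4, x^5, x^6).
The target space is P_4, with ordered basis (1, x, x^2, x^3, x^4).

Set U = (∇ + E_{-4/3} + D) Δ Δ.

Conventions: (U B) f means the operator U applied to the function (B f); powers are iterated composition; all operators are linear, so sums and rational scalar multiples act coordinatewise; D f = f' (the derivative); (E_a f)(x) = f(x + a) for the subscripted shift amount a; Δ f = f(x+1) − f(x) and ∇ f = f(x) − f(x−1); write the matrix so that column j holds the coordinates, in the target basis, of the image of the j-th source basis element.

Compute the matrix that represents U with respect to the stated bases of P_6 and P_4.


the matrix is [[0, 0, 2, 10, 118/3, 2590/27, 6634/27]; [0, 0, 0, 6, 40, 590/3, 5180/9]; [0, 0, 0, 0, 12, 100, 590]; [0, 0, 0, 0, 0, 20, 200]; [0, 0, 0, 0, 0, 0, 30]] (rows listed top to bottom)

image of 1: 0
image of x: 0
image of x^2: 2
image of x^3: 6x + 10
image of x^4: 12x^2 + 40x + 118/3
image of x^5: 20x^3 + 100x^2 + (590/3)x + 2590/27
image of x^6: 30x^4 + 200x^3 + 590x^2 + (5180/9)x + 6634/27
each image's coordinates form column j of the matrix
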